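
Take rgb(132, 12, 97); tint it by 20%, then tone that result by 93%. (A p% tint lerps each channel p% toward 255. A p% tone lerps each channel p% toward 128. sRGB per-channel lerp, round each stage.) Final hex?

#827B80

Lerp each channel 20% toward 255:
  R: 132 + 0.2×(255−132) = 132 + 24.6 = 156.6 → 157
  G: 12 + 48.6 = 60.6 → 61
  B: 97 + 0.2×(255−97) = 97 + 31.6 = 128.6 → 129
After the tint: rgb(157, 61, 129) = #9D3D81.
Lerp each channel 93% toward 128:
  R: 157 + 0.93×(128−157) = 157 − 26.97 = 130.03 → 130
  G: 61 + 0.93×(128−61) = 61 + 62.31 = 123.31 → 123
  B: 129 − 0.93 = 128.07 → 128
rgb(130, 123, 128) = #827B80.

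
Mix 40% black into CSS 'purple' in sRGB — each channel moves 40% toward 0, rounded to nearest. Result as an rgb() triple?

rgb(77, 0, 77)

CSS purple is rgb(128, 0, 128).
A 40% shade moves each channel 40% toward 0:
  R: 128 + 0.4×(0−128) = 128 − 51.2 = 76.8 → 77
  G: 0 + 0 = 0 → 0
  B: 128 + 0.4×(0−128) = 128 − 51.2 = 76.8 → 77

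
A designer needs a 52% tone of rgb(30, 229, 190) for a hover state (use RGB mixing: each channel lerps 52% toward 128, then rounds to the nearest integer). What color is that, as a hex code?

A 52% tone moves each channel 52% toward 128:
  R: 30 + 0.52×(128−30) = 30 + 50.96 = 80.96 → 81
  G: 229 + 0.52×(128−229) = 229 − 52.52 = 176.48 → 176
  B: 190 − 32.24 = 157.76 → 158
rgb(81, 176, 158) = #51b09e.

#51b09e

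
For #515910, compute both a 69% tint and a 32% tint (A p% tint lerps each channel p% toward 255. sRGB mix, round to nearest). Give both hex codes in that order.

#515910 is rgb(81, 89, 16).
69% tint:
  R: 81 + 120.06 = 201.06 → 201
  G: 89 + 0.69×(255−89) = 89 + 114.54 = 203.54 → 204
  B: 16 + 0.69×(255−16) = 16 + 164.91 = 180.91 → 181
  → #c9ccb5
32% tint:
  R: 81 + 0.32×(255−81) = 81 + 55.68 = 136.68 → 137
  G: 89 + 0.32×(255−89) = 89 + 53.12 = 142.12 → 142
  B: 16 + 0.32×(255−16) = 16 + 76.48 = 92.48 → 92
  → #898e5c

#c9ccb5, #898e5c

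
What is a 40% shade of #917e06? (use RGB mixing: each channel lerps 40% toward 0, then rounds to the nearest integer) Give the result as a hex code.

#917e06 is rgb(145, 126, 6).
A 40% shade moves each channel 40% toward 0:
  R: 145 − 58 = 87 → 87
  G: 126 + 0.4×(0−126) = 126 − 50.4 = 75.6 → 76
  B: 6 + 0.4×(0−6) = 6 − 2.4 = 3.6 → 4
rgb(87, 76, 4) = #574c04.

#574c04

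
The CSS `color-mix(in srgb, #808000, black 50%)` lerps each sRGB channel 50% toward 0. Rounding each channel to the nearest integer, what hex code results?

#404000

#808000 is rgb(128, 128, 0).
Lerp each channel 50% toward 0:
  R: 128 + 0.5×(0−128) = 128 − 64 = 64 → 64
  G: 128 + 0.5×(0−128) = 128 − 64 = 64 → 64
  B: 0 + 0 = 0 → 0
rgb(64, 64, 0) = #404000.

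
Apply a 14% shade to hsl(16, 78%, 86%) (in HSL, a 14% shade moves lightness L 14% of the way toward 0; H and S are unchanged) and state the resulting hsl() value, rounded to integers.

L moves 14% from 86 toward 0: 86 − 12.04 = 73.96 → 74.
H and S are unchanged.

hsl(16, 78%, 74%)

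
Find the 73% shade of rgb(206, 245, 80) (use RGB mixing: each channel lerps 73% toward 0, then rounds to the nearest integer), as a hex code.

#384216

Per channel, c → c + 0.73(0 − c):
  R: 206 + 0.73×(0−206) = 206 − 150.38 = 55.62 → 56
  G: 245 − 178.85 = 66.15 → 66
  B: 80 − 58.4 = 21.6 → 22
rgb(56, 66, 22) = #384216.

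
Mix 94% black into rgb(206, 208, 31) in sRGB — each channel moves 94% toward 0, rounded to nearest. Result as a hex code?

#0c0c02

Per channel, c → c + 0.94(0 − c):
  R: 206 − 193.64 = 12.36 → 12
  G: 208 + 0.94×(0−208) = 208 − 195.52 = 12.48 → 12
  B: 31 + 0.94×(0−31) = 31 − 29.14 = 1.86 → 2
rgb(12, 12, 2) = #0c0c02.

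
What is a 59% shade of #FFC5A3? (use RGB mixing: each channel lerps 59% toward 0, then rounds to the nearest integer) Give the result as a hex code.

#695143

#FFC5A3 is rgb(255, 197, 163).
Lerp each channel 59% toward 0:
  R: 255 + 0.59×(0−255) = 255 − 150.45 = 104.55 → 105
  G: 197 − 116.23 = 80.77 → 81
  B: 163 + 0.59×(0−163) = 163 − 96.17 = 66.83 → 67
rgb(105, 81, 67) = #695143.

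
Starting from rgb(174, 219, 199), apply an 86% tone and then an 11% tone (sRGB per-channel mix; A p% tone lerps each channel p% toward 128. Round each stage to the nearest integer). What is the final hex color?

An 86% tone moves each channel 86% toward 128:
  R: 174 − 39.56 = 134.44 → 134
  G: 219 + 0.86×(128−219) = 219 − 78.26 = 140.74 → 141
  B: 199 + 0.86×(128−199) = 199 − 61.06 = 137.94 → 138
After the tone: rgb(134, 141, 138) = #868D8A.
An 11% tone moves each channel 11% toward 128:
  R: 134 − 0.66 = 133.34 → 133
  G: 141 − 1.43 = 139.57 → 140
  B: 138 + 0.11×(128−138) = 138 − 1.1 = 136.9 → 137
rgb(133, 140, 137) = #858C89.

#858C89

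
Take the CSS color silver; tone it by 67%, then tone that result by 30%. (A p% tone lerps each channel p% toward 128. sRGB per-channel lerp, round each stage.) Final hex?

CSS silver is rgb(192, 192, 192).
A 67% tone moves each channel 67% toward 128:
  R: 192 + 0.67×(128−192) = 192 − 42.88 = 149.12 → 149
  G: 192 + 0.67×(128−192) = 192 − 42.88 = 149.12 → 149
  B: 192 + 0.67×(128−192) = 192 − 42.88 = 149.12 → 149
After the tone: rgb(149, 149, 149) = #959595.
Lerp each channel 30% toward 128:
  R: 149 + 0.3×(128−149) = 149 − 6.3 = 142.7 → 143
  G: 149 + 0.3×(128−149) = 149 − 6.3 = 142.7 → 143
  B: 149 − 6.3 = 142.7 → 143
rgb(143, 143, 143) = #8f8f8f.

#8f8f8f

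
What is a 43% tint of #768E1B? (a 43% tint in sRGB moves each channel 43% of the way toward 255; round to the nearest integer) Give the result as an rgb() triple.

rgb(177, 191, 125)

#768E1B is rgb(118, 142, 27).
A 43% tint moves each channel 43% toward 255:
  R: 118 + 0.43×(255−118) = 118 + 58.91 = 176.91 → 177
  G: 142 + 0.43×(255−142) = 142 + 48.59 = 190.59 → 191
  B: 27 + 98.04 = 125.04 → 125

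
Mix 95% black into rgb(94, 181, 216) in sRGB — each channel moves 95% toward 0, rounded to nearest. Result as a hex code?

#05090B

Per channel, c → c + 0.95(0 − c):
  R: 94 + 0.95×(0−94) = 94 − 89.3 = 4.7 → 5
  G: 181 + 0.95×(0−181) = 181 − 171.95 = 9.05 → 9
  B: 216 + 0.95×(0−216) = 216 − 205.2 = 10.8 → 11
rgb(5, 9, 11) = #05090B.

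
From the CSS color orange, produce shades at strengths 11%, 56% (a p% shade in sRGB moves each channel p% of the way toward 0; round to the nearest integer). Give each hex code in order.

CSS orange is rgb(255, 165, 0).
11%: (255 − 28.05 = 226.95→227, 165 − 18.15 = 146.85→147, 0→0) → #E39300
56%: (255 − 142.8 = 112.2→112, 165 − 92.4 = 72.6→73, 0→0) → #704900

#E39300, #704900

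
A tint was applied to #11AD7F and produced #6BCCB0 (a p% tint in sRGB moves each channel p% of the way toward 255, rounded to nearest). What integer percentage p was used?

38%

#11AD7F is rgb(17, 173, 127); #6BCCB0 is rgb(107, 204, 176).
On the R channel (widest range): 107 ≈ 17 + (p/100)(255 − 17), so p ≈ 100×(107 − 17)/(255 − 17) = 9000/238 = 37.82.
p = 38 reproduces all three channels after rounding.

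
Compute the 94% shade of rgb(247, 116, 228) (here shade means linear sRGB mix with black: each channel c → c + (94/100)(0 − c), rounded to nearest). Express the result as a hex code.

#0F070E

A 94% shade moves each channel 94% toward 0:
  R: 247 − 232.18 = 14.82 → 15
  G: 116 + 0.94×(0−116) = 116 − 109.04 = 6.96 → 7
  B: 228 − 214.32 = 13.68 → 14
rgb(15, 7, 14) = #0F070E.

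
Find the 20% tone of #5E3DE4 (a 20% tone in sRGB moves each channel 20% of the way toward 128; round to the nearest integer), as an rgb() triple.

rgb(101, 74, 208)

#5E3DE4 is rgb(94, 61, 228).
Per channel, c → c + 0.2(128 − c):
  R: 94 + 0.2×(128−94) = 94 + 6.8 = 100.8 → 101
  G: 61 + 13.4 = 74.4 → 74
  B: 228 + 0.2×(128−228) = 228 − 20 = 208 → 208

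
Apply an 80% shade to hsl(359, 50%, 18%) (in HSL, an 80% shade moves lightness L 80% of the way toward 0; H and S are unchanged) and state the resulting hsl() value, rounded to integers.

hsl(359, 50%, 4%)

L moves 80% from 18 toward 0: 18 − 14.4 = 3.6 → 4.
H and S are unchanged.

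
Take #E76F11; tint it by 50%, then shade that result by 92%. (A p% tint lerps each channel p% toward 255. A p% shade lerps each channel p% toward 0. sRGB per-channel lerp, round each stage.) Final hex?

#E76F11 is rgb(231, 111, 17).
Lerp each channel 50% toward 255:
  R: 231 + 0.5×(255−231) = 231 + 12 = 243 → 243
  G: 111 + 0.5×(255−111) = 111 + 72 = 183 → 183
  B: 17 + 0.5×(255−17) = 17 + 119 = 136 → 136
After the tint: rgb(243, 183, 136) = #F3B788.
A 92% shade moves each channel 92% toward 0:
  R: 243 + 0.92×(0−243) = 243 − 223.56 = 19.44 → 19
  G: 183 + 0.92×(0−183) = 183 − 168.36 = 14.64 → 15
  B: 136 + 0.92×(0−136) = 136 − 125.12 = 10.88 → 11
rgb(19, 15, 11) = #130F0B.

#130F0B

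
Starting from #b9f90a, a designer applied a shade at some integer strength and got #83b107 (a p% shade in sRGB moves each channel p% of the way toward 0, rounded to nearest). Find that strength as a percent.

29%

#b9f90a is rgb(185, 249, 10); #83b107 is rgb(131, 177, 7).
On the G channel (widest range): 177 ≈ 249 + (p/100)(0 − 249), so p ≈ 100×(177 − 249)/(0 − 249) = -7200/-249 = 28.92.
p = 29 reproduces all three channels after rounding.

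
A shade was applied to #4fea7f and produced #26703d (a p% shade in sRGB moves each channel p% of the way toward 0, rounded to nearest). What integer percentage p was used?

52%

#4fea7f is rgb(79, 234, 127); #26703d is rgb(38, 112, 61).
On the G channel (widest range): 112 ≈ 234 + (p/100)(0 − 234), so p ≈ 100×(112 − 234)/(0 − 234) = -12200/-234 = 52.14.
p = 52 reproduces all three channels after rounding.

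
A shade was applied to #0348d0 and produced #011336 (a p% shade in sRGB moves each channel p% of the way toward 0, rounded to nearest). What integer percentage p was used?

#0348d0 is rgb(3, 72, 208); #011336 is rgb(1, 19, 54).
On the B channel (widest range): 54 ≈ 208 + (p/100)(0 − 208), so p ≈ 100×(54 − 208)/(0 − 208) = -15400/-208 = 74.04.
p = 74 reproduces all three channels after rounding.

74%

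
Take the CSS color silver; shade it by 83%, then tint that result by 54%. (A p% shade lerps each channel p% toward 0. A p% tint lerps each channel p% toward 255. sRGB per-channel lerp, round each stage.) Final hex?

CSS silver is rgb(192, 192, 192).
Lerp each channel 83% toward 0:
  R: 192 − 159.36 = 32.64 → 33
  G: 192 + 0.83×(0−192) = 192 − 159.36 = 32.64 → 33
  B: 192 + 0.83×(0−192) = 192 − 159.36 = 32.64 → 33
After the shade: rgb(33, 33, 33) = #212121.
A 54% tint moves each channel 54% toward 255:
  R: 33 + 0.54×(255−33) = 33 + 119.88 = 152.88 → 153
  G: 33 + 0.54×(255−33) = 33 + 119.88 = 152.88 → 153
  B: 33 + 0.54×(255−33) = 33 + 119.88 = 152.88 → 153
rgb(153, 153, 153) = #999999.

#999999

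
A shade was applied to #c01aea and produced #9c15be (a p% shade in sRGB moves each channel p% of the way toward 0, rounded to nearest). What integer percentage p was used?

19%

#c01aea is rgb(192, 26, 234); #9c15be is rgb(156, 21, 190).
On the B channel (widest range): 190 ≈ 234 + (p/100)(0 − 234), so p ≈ 100×(190 − 234)/(0 − 234) = -4400/-234 = 18.80.
p = 19 reproduces all three channels after rounding.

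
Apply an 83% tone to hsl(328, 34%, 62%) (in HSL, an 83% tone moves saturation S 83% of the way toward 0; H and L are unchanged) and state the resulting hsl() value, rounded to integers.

S moves 83% from 34 toward 0: 34 − 28.22 = 5.78 → 6.
H and L are unchanged.

hsl(328, 6%, 62%)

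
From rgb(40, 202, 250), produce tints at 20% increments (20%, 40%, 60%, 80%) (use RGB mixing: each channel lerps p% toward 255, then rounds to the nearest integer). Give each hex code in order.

#53d5fb, #7edffc, #a9eafd, #d4f4fe

20%: (40 + 43 = 83→83, 202 + 10.6 = 212.6→213, 250 + 1 = 251→251) → #53d5fb
40%: (40 + 86 = 126→126, 202 + 21.2 = 223.2→223, 250 + 2 = 252→252) → #7edffc
60%: (40 + 129 = 169→169, 202 + 31.8 = 233.8→234, 250 + 3 = 253→253) → #a9eafd
80%: (40 + 172 = 212→212, 202 + 42.4 = 244.4→244, 250 + 4 = 254→254) → #d4f4fe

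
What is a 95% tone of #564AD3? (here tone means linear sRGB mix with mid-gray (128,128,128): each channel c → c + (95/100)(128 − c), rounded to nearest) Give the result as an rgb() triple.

rgb(126, 125, 132)

#564AD3 is rgb(86, 74, 211).
Lerp each channel 95% toward 128:
  R: 86 + 39.9 = 125.9 → 126
  G: 74 + 0.95×(128−74) = 74 + 51.3 = 125.3 → 125
  B: 211 + 0.95×(128−211) = 211 − 78.85 = 132.15 → 132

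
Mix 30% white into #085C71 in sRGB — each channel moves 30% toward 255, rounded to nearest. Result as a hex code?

#528D9C

#085C71 is rgb(8, 92, 113).
Lerp each channel 30% toward 255:
  R: 8 + 74.1 = 82.1 → 82
  G: 92 + 0.3×(255−92) = 92 + 48.9 = 140.9 → 141
  B: 113 + 0.3×(255−113) = 113 + 42.6 = 155.6 → 156
rgb(82, 141, 156) = #528D9C.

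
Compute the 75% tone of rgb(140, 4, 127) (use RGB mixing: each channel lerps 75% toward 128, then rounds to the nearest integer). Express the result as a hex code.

#836180

Per channel, c → c + 0.75(128 − c):
  R: 140 + 0.75×(128−140) = 140 − 9 = 131 → 131
  G: 4 + 0.75×(128−4) = 4 + 93 = 97 → 97
  B: 127 + 0.75 = 127.75 → 128
rgb(131, 97, 128) = #836180.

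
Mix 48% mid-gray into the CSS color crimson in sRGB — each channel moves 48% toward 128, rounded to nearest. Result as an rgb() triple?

rgb(176, 72, 93)

CSS crimson is rgb(220, 20, 60).
Lerp each channel 48% toward 128:
  R: 220 + 0.48×(128−220) = 220 − 44.16 = 175.84 → 176
  G: 20 + 0.48×(128−20) = 20 + 51.84 = 71.84 → 72
  B: 60 + 0.48×(128−60) = 60 + 32.64 = 92.64 → 93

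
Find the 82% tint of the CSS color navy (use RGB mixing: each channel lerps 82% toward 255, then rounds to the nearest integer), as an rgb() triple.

rgb(209, 209, 232)

CSS navy is rgb(0, 0, 128).
Per channel, c → c + 0.82(255 − c):
  R: 0 + 0.82×(255−0) = 0 + 209.1 = 209.1 → 209
  G: 0 + 209.1 = 209.1 → 209
  B: 128 + 0.82×(255−128) = 128 + 104.14 = 232.14 → 232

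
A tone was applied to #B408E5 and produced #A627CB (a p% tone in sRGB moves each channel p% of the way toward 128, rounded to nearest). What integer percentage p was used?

#B408E5 is rgb(180, 8, 229); #A627CB is rgb(166, 39, 203).
On the G channel (widest range): 39 ≈ 8 + (p/100)(128 − 8), so p ≈ 100×(39 − 8)/(128 − 8) = 3100/120 = 25.83.
p = 26 reproduces all three channels after rounding.

26%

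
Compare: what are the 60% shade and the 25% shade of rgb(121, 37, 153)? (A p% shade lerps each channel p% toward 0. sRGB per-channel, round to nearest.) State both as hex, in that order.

60% shade:
  R: 121 + 0.6×(0−121) = 121 − 72.6 = 48.4 → 48
  G: 37 + 0.6×(0−37) = 37 − 22.2 = 14.8 → 15
  B: 153 + 0.6×(0−153) = 153 − 91.8 = 61.2 → 61
  → #300F3D
25% shade:
  R: 121 + 0.25×(0−121) = 121 − 30.25 = 90.75 → 91
  G: 37 + 0.25×(0−37) = 37 − 9.25 = 27.75 → 28
  B: 153 + 0.25×(0−153) = 153 − 38.25 = 114.75 → 115
  → #5B1C73

#300F3D, #5B1C73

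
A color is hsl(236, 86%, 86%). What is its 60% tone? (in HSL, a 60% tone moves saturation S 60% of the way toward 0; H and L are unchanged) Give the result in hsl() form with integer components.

hsl(236, 34%, 86%)

S moves 60% from 86 toward 0: 86 − 51.6 = 34.4 → 34.
H and L are unchanged.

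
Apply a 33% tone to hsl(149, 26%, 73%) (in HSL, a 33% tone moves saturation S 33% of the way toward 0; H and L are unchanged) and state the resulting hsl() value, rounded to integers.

S moves 33% from 26 toward 0: 26 − 8.58 = 17.42 → 17.
H and L are unchanged.

hsl(149, 17%, 73%)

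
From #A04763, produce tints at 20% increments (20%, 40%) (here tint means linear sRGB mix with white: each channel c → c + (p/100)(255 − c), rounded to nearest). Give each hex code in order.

#B36C82, #C691A1

#A04763 is rgb(160, 71, 99).
20%: (160 + 19 = 179→179, 71 + 36.8 = 107.8→108, 99 + 31.2 = 130.2→130) → #B36C82
40%: (160 + 38 = 198→198, 71 + 73.6 = 144.6→145, 99 + 62.4 = 161.4→161) → #C691A1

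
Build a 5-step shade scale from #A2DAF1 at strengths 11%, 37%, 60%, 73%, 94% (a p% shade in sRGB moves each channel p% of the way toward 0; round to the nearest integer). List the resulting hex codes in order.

#A2DAF1 is rgb(162, 218, 241).
11%: (162 − 17.82 = 144.18→144, 218 − 23.98 = 194.02→194, 241 − 26.51 = 214.49→214) → #90C2D6
37%: (162 − 59.94 = 102.06→102, 218 − 80.66 = 137.34→137, 241 − 89.17 = 151.83→152) → #668998
60%: (162 − 97.2 = 64.8→65, 218 − 130.8 = 87.2→87, 241 − 144.6 = 96.4→96) → #415760
73%: (162 − 118.26 = 43.74→44, 218 − 159.14 = 58.86→59, 241 − 175.93 = 65.07→65) → #2C3B41
94%: (162 − 152.28 = 9.72→10, 218 − 204.92 = 13.08→13, 241 − 226.54 = 14.46→14) → #0A0D0E

#90C2D6, #668998, #415760, #2C3B41, #0A0D0E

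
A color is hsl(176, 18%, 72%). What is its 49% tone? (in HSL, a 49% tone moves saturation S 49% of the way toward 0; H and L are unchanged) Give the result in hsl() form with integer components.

hsl(176, 9%, 72%)

S moves 49% from 18 toward 0: 18 − 8.82 = 9.18 → 9.
H and L are unchanged.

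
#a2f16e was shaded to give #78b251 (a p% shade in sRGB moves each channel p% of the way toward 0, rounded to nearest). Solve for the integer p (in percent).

#a2f16e is rgb(162, 241, 110); #78b251 is rgb(120, 178, 81).
On the G channel (widest range): 178 ≈ 241 + (p/100)(0 − 241), so p ≈ 100×(178 − 241)/(0 − 241) = -6300/-241 = 26.14.
p = 26 reproduces all three channels after rounding.

26%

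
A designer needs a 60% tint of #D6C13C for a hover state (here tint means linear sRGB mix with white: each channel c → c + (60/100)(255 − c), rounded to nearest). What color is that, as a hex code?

#D6C13C is rgb(214, 193, 60).
Lerp each channel 60% toward 255:
  R: 214 + 0.6×(255−214) = 214 + 24.6 = 238.6 → 239
  G: 193 + 0.6×(255−193) = 193 + 37.2 = 230.2 → 230
  B: 60 + 0.6×(255−60) = 60 + 117 = 177 → 177
rgb(239, 230, 177) = #EFE6B1.

#EFE6B1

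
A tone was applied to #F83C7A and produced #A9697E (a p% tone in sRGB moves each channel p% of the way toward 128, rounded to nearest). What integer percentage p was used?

#F83C7A is rgb(248, 60, 122); #A9697E is rgb(169, 105, 126).
On the R channel (widest range): 169 ≈ 248 + (p/100)(128 − 248), so p ≈ 100×(169 − 248)/(128 − 248) = -7900/-120 = 65.83.
p = 66 reproduces all three channels after rounding.

66%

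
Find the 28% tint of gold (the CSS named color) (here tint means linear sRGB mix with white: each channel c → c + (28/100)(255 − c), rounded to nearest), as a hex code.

#FFE247

CSS gold is rgb(255, 215, 0).
Per channel, c → c + 0.28(255 − c):
  R: 255 + 0.28×(255−255) = 255 + 0 = 255 → 255
  G: 215 + 0.28×(255−215) = 215 + 11.2 = 226.2 → 226
  B: 0 + 0.28×(255−0) = 0 + 71.4 = 71.4 → 71
rgb(255, 226, 71) = #FFE247.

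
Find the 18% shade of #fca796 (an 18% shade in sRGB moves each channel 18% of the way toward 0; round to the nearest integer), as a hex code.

#fca796 is rgb(252, 167, 150).
Per channel, c → c + 0.18(0 − c):
  R: 252 + 0.18×(0−252) = 252 − 45.36 = 206.64 → 207
  G: 167 + 0.18×(0−167) = 167 − 30.06 = 136.94 → 137
  B: 150 − 27 = 123 → 123
rgb(207, 137, 123) = #cf897b.

#cf897b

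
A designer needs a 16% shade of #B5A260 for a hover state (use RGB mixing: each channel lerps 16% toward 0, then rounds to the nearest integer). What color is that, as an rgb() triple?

#B5A260 is rgb(181, 162, 96).
Per channel, c → c + 0.16(0 − c):
  R: 181 + 0.16×(0−181) = 181 − 28.96 = 152.04 → 152
  G: 162 + 0.16×(0−162) = 162 − 25.92 = 136.08 → 136
  B: 96 + 0.16×(0−96) = 96 − 15.36 = 80.64 → 81

rgb(152, 136, 81)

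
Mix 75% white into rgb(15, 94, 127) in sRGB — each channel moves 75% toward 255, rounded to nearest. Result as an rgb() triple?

Lerp each channel 75% toward 255:
  R: 15 + 0.75×(255−15) = 15 + 180 = 195 → 195
  G: 94 + 0.75×(255−94) = 94 + 120.75 = 214.75 → 215
  B: 127 + 96 = 223 → 223

rgb(195, 215, 223)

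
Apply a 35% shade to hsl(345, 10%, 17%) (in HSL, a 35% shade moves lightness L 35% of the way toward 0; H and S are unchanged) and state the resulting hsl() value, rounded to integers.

hsl(345, 10%, 11%)

L moves 35% from 17 toward 0: 17 − 5.95 = 11.05 → 11.
H and S are unchanged.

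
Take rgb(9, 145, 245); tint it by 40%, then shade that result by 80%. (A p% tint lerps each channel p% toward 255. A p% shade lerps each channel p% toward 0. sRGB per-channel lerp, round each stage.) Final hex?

#152632

Per channel, c → c + 0.4(255 − c):
  R: 9 + 98.4 = 107.4 → 107
  G: 145 + 0.4×(255−145) = 145 + 44 = 189 → 189
  B: 245 + 4 = 249 → 249
After the tint: rgb(107, 189, 249) = #6BBDF9.
Per channel, c → c + 0.8(0 − c):
  R: 107 + 0.8×(0−107) = 107 − 85.6 = 21.4 → 21
  G: 189 + 0.8×(0−189) = 189 − 151.2 = 37.8 → 38
  B: 249 + 0.8×(0−249) = 249 − 199.2 = 49.8 → 50
rgb(21, 38, 50) = #152632.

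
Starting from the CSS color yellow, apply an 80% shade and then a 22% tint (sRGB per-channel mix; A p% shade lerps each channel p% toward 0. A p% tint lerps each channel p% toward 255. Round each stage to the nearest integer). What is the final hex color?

CSS yellow is rgb(255, 255, 0).
An 80% shade moves each channel 80% toward 0:
  R: 255 + 0.8×(0−255) = 255 − 204 = 51 → 51
  G: 255 + 0.8×(0−255) = 255 − 204 = 51 → 51
  B: 0 + 0 = 0 → 0
After the shade: rgb(51, 51, 0) = #333300.
A 22% tint moves each channel 22% toward 255:
  R: 51 + 44.88 = 95.88 → 96
  G: 51 + 0.22×(255−51) = 51 + 44.88 = 95.88 → 96
  B: 0 + 0.22×(255−0) = 0 + 56.1 = 56.1 → 56
rgb(96, 96, 56) = #606038.

#606038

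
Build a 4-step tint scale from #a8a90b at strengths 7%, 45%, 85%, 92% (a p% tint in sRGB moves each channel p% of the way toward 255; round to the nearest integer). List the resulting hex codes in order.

#a8a90b is rgb(168, 169, 11).
7%: (168 + 6.09 = 174.09→174, 169 + 6.02 = 175.02→175, 11 + 17.08 = 28.08→28) → #aeaf1c
45%: (168 + 39.15 = 207.15→207, 169 + 38.7 = 207.7→208, 11 + 109.8 = 120.8→121) → #cfd079
85%: (168 + 73.95 = 241.95→242, 169 + 73.1 = 242.1→242, 11 + 207.4 = 218.4→218) → #f2f2da
92%: (168 + 80.04 = 248.04→248, 169 + 79.12 = 248.12→248, 11 + 224.48 = 235.48→235) → #f8f8eb

#aeaf1c, #cfd079, #f2f2da, #f8f8eb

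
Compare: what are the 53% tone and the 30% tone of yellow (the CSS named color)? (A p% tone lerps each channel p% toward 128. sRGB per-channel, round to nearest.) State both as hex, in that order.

CSS yellow is rgb(255, 255, 0).
53% tone:
  R: 255 + 0.53×(128−255) = 255 − 67.31 = 187.69 → 188
  G: 255 − 67.31 = 187.69 → 188
  B: 0 + 67.84 = 67.84 → 68
  → #BCBC44
30% tone:
  R: 255 + 0.3×(128−255) = 255 − 38.1 = 216.9 → 217
  G: 255 + 0.3×(128−255) = 255 − 38.1 = 216.9 → 217
  B: 0 + 0.3×(128−0) = 0 + 38.4 = 38.4 → 38
  → #D9D926

#BCBC44, #D9D926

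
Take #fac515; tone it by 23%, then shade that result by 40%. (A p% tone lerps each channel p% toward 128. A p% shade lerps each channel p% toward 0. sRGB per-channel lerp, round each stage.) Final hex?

#fac515 is rgb(250, 197, 21).
A 23% tone moves each channel 23% toward 128:
  R: 250 + 0.23×(128−250) = 250 − 28.06 = 221.94 → 222
  G: 197 + 0.23×(128−197) = 197 − 15.87 = 181.13 → 181
  B: 21 + 24.61 = 45.61 → 46
After the tone: rgb(222, 181, 46) = #deb52e.
Lerp each channel 40% toward 0:
  R: 222 + 0.4×(0−222) = 222 − 88.8 = 133.2 → 133
  G: 181 + 0.4×(0−181) = 181 − 72.4 = 108.6 → 109
  B: 46 − 18.4 = 27.6 → 28
rgb(133, 109, 28) = #856d1c.

#856d1c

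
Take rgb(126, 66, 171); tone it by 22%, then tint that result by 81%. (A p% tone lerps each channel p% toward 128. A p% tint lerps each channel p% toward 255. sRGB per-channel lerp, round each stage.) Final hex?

Per channel, c → c + 0.22(128 − c):
  R: 126 + 0.44 = 126.44 → 126
  G: 66 + 13.64 = 79.64 → 80
  B: 171 + 0.22×(128−171) = 171 − 9.46 = 161.54 → 162
After the tone: rgb(126, 80, 162) = #7e50a2.
Lerp each channel 81% toward 255:
  R: 126 + 0.81×(255−126) = 126 + 104.49 = 230.49 → 230
  G: 80 + 0.81×(255−80) = 80 + 141.75 = 221.75 → 222
  B: 162 + 75.33 = 237.33 → 237
rgb(230, 222, 237) = #e6deed.

#e6deed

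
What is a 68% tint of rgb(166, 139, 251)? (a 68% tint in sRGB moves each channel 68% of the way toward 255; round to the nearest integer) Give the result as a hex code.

#E3DAFE

Lerp each channel 68% toward 255:
  R: 166 + 0.68×(255−166) = 166 + 60.52 = 226.52 → 227
  G: 139 + 0.68×(255−139) = 139 + 78.88 = 217.88 → 218
  B: 251 + 2.72 = 253.72 → 254
rgb(227, 218, 254) = #E3DAFE.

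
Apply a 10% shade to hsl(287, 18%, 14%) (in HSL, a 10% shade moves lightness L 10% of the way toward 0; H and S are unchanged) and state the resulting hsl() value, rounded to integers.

L moves 10% from 14 toward 0: 14 − 1.4 = 12.6 → 13.
H and S are unchanged.

hsl(287, 18%, 13%)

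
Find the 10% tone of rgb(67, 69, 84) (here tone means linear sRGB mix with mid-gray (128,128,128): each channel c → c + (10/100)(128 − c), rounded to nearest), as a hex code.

Lerp each channel 10% toward 128:
  R: 67 + 0.1×(128−67) = 67 + 6.1 = 73.1 → 73
  G: 69 + 5.9 = 74.9 → 75
  B: 84 + 0.1×(128−84) = 84 + 4.4 = 88.4 → 88
rgb(73, 75, 88) = #494b58.

#494b58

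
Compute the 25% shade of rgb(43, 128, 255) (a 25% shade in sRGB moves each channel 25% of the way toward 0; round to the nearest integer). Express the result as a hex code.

#2060BF

Per channel, c → c + 0.25(0 − c):
  R: 43 − 10.75 = 32.25 → 32
  G: 128 − 32 = 96 → 96
  B: 255 + 0.25×(0−255) = 255 − 63.75 = 191.25 → 191
rgb(32, 96, 191) = #2060BF.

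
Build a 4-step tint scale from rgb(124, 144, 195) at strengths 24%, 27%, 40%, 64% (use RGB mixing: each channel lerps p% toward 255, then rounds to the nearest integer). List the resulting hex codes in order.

#9babd1, #9faed3, #b0bcdb, #d0d7e9

24%: (124 + 31.44 = 155.44→155, 144 + 26.64 = 170.64→171, 195 + 14.4 = 209.4→209) → #9babd1
27%: (124 + 35.37 = 159.37→159, 144 + 29.97 = 173.97→174, 195 + 16.2 = 211.2→211) → #9faed3
40%: (124 + 52.4 = 176.4→176, 144 + 44.4 = 188.4→188, 195 + 24 = 219→219) → #b0bcdb
64%: (124 + 83.84 = 207.84→208, 144 + 71.04 = 215.04→215, 195 + 38.4 = 233.4→233) → #d0d7e9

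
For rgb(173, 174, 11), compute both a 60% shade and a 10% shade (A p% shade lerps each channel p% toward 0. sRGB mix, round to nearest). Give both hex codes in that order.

#454604, #9C9D0A

60% shade:
  R: 173 − 103.8 = 69.2 → 69
  G: 174 − 104.4 = 69.6 → 70
  B: 11 + 0.6×(0−11) = 11 − 6.6 = 4.4 → 4
  → #454604
10% shade:
  R: 173 + 0.1×(0−173) = 173 − 17.3 = 155.7 → 156
  G: 174 − 17.4 = 156.6 → 157
  B: 11 − 1.1 = 9.9 → 10
  → #9C9D0A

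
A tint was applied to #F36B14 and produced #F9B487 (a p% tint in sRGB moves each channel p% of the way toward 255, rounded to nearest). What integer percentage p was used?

49%

#F36B14 is rgb(243, 107, 20); #F9B487 is rgb(249, 180, 135).
On the B channel (widest range): 135 ≈ 20 + (p/100)(255 − 20), so p ≈ 100×(135 − 20)/(255 − 20) = 11500/235 = 48.94.
p = 49 reproduces all three channels after rounding.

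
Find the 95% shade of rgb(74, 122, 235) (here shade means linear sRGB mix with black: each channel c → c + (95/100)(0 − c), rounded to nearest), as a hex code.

Per channel, c → c + 0.95(0 − c):
  R: 74 + 0.95×(0−74) = 74 − 70.3 = 3.7 → 4
  G: 122 + 0.95×(0−122) = 122 − 115.9 = 6.1 → 6
  B: 235 + 0.95×(0−235) = 235 − 223.25 = 11.75 → 12
rgb(4, 6, 12) = #04060C.

#04060C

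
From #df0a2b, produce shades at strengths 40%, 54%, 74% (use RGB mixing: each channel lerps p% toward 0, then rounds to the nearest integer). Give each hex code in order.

#df0a2b is rgb(223, 10, 43).
40%: (223 − 89.2 = 133.8→134, 10 − 4 = 6→6, 43 − 17.2 = 25.8→26) → #86061a
54%: (223 − 120.42 = 102.58→103, 10 − 5.4 = 4.6→5, 43 − 23.22 = 19.78→20) → #670514
74%: (223 − 165.02 = 57.98→58, 10 − 7.4 = 2.6→3, 43 − 31.82 = 11.18→11) → #3a030b

#86061a, #670514, #3a030b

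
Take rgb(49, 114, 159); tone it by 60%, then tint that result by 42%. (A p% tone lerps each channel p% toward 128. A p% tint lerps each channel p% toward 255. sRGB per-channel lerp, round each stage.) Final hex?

#a3b2bc

Per channel, c → c + 0.6(128 − c):
  R: 49 + 0.6×(128−49) = 49 + 47.4 = 96.4 → 96
  G: 114 + 0.6×(128−114) = 114 + 8.4 = 122.4 → 122
  B: 159 − 18.6 = 140.4 → 140
After the tone: rgb(96, 122, 140) = #607a8c.
Lerp each channel 42% toward 255:
  R: 96 + 0.42×(255−96) = 96 + 66.78 = 162.78 → 163
  G: 122 + 55.86 = 177.86 → 178
  B: 140 + 0.42×(255−140) = 140 + 48.3 = 188.3 → 188
rgb(163, 178, 188) = #a3b2bc.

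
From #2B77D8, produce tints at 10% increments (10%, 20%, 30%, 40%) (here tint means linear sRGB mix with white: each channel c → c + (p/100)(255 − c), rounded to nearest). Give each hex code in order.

#4085DC, #5592E0, #6BA0E4, #80ADE8

#2B77D8 is rgb(43, 119, 216).
10%: (43 + 21.2 = 64.2→64, 119 + 13.6 = 132.6→133, 216 + 3.9 = 219.9→220) → #4085DC
20%: (43 + 42.4 = 85.4→85, 119 + 27.2 = 146.2→146, 216 + 7.8 = 223.8→224) → #5592E0
30%: (43 + 63.6 = 106.6→107, 119 + 40.8 = 159.8→160, 216 + 11.7 = 227.7→228) → #6BA0E4
40%: (43 + 84.8 = 127.8→128, 119 + 54.4 = 173.4→173, 216 + 15.6 = 231.6→232) → #80ADE8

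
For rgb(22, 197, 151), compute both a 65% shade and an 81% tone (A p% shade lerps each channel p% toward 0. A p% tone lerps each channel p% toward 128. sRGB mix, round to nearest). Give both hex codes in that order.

65% shade:
  R: 22 − 14.3 = 7.7 → 8
  G: 197 − 128.05 = 68.95 → 69
  B: 151 − 98.15 = 52.85 → 53
  → #084535
81% tone:
  R: 22 + 85.86 = 107.86 → 108
  G: 197 + 0.81×(128−197) = 197 − 55.89 = 141.11 → 141
  B: 151 + 0.81×(128−151) = 151 − 18.63 = 132.37 → 132
  → #6C8D84

#084535, #6C8D84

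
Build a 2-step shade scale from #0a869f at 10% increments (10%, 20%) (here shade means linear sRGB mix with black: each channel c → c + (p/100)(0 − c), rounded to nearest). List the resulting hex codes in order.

#09798f, #086b7f

#0a869f is rgb(10, 134, 159).
10%: (10 − 1 = 9→9, 134 − 13.4 = 120.6→121, 159 − 15.9 = 143.1→143) → #09798f
20%: (10 − 2 = 8→8, 134 − 26.8 = 107.2→107, 159 − 31.8 = 127.2→127) → #086b7f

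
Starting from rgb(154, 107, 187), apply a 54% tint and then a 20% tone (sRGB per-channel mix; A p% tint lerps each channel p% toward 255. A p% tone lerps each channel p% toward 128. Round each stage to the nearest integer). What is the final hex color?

A 54% tint moves each channel 54% toward 255:
  R: 154 + 0.54×(255−154) = 154 + 54.54 = 208.54 → 209
  G: 107 + 0.54×(255−107) = 107 + 79.92 = 186.92 → 187
  B: 187 + 36.72 = 223.72 → 224
After the tint: rgb(209, 187, 224) = #D1BBE0.
Per channel, c → c + 0.2(128 − c):
  R: 209 + 0.2×(128−209) = 209 − 16.2 = 192.8 → 193
  G: 187 − 11.8 = 175.2 → 175
  B: 224 + 0.2×(128−224) = 224 − 19.2 = 204.8 → 205
rgb(193, 175, 205) = #C1AFCD.

#C1AFCD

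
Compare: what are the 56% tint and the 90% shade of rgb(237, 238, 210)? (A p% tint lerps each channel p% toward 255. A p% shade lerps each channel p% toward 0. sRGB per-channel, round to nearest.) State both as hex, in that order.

56% tint:
  R: 237 + 0.56×(255−237) = 237 + 10.08 = 247.08 → 247
  G: 238 + 9.52 = 247.52 → 248
  B: 210 + 0.56×(255−210) = 210 + 25.2 = 235.2 → 235
  → #F7F8EB
90% shade:
  R: 237 − 213.3 = 23.7 → 24
  G: 238 + 0.9×(0−238) = 238 − 214.2 = 23.8 → 24
  B: 210 − 189 = 21 → 21
  → #181815

#F7F8EB, #181815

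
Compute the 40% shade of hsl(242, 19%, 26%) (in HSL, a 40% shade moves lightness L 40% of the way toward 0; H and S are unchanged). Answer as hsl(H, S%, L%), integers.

hsl(242, 19%, 16%)

L moves 40% from 26 toward 0: 26 − 10.4 = 15.6 → 16.
H and S are unchanged.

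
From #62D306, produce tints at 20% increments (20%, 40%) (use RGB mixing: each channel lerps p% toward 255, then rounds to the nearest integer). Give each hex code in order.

#81DC38, #A1E56A

#62D306 is rgb(98, 211, 6).
20%: (98 + 31.4 = 129.4→129, 211 + 8.8 = 219.8→220, 6 + 49.8 = 55.8→56) → #81DC38
40%: (98 + 62.8 = 160.8→161, 211 + 17.6 = 228.6→229, 6 + 99.6 = 105.6→106) → #A1E56A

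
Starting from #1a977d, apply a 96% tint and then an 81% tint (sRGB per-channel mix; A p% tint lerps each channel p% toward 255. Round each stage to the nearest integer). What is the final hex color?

#1a977d is rgb(26, 151, 125).
A 96% tint moves each channel 96% toward 255:
  R: 26 + 219.84 = 245.84 → 246
  G: 151 + 99.84 = 250.84 → 251
  B: 125 + 124.8 = 249.8 → 250
After the tint: rgb(246, 251, 250) = #f6fbfa.
Lerp each channel 81% toward 255:
  R: 246 + 0.81×(255−246) = 246 + 7.29 = 253.29 → 253
  G: 251 + 0.81×(255−251) = 251 + 3.24 = 254.24 → 254
  B: 250 + 0.81×(255−250) = 250 + 4.05 = 254.05 → 254
rgb(253, 254, 254) = #fdfefe.

#fdfefe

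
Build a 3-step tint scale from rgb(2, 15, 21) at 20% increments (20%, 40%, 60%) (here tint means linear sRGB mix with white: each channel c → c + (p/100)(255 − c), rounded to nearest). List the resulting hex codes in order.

20%: (2 + 50.6 = 52.6→53, 15 + 48 = 63→63, 21 + 46.8 = 67.8→68) → #353F44
40%: (2 + 101.2 = 103.2→103, 15 + 96 = 111→111, 21 + 93.6 = 114.6→115) → #676F73
60%: (2 + 151.8 = 153.8→154, 15 + 144 = 159→159, 21 + 140.4 = 161.4→161) → #9A9FA1

#353F44, #676F73, #9A9FA1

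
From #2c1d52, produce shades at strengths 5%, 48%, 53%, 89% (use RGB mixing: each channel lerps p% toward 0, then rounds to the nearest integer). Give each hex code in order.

#2a1c4e, #170f2b, #150e27, #050309

#2c1d52 is rgb(44, 29, 82).
5%: (44 − 2.2 = 41.8→42, 29 − 1.45 = 27.55→28, 82 − 4.1 = 77.9→78) → #2a1c4e
48%: (44 − 21.12 = 22.88→23, 29 − 13.92 = 15.08→15, 82 − 39.36 = 42.64→43) → #170f2b
53%: (44 − 23.32 = 20.68→21, 29 − 15.37 = 13.63→14, 82 − 43.46 = 38.54→39) → #150e27
89%: (44 − 39.16 = 4.84→5, 29 − 25.81 = 3.19→3, 82 − 72.98 = 9.02→9) → #050309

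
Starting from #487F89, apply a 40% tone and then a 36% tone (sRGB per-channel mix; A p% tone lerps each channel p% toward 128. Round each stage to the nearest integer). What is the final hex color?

#6A7F83

#487F89 is rgb(72, 127, 137).
A 40% tone moves each channel 40% toward 128:
  R: 72 + 22.4 = 94.4 → 94
  G: 127 + 0.4 = 127.4 → 127
  B: 137 + 0.4×(128−137) = 137 − 3.6 = 133.4 → 133
After the tone: rgb(94, 127, 133) = #5E7F85.
Per channel, c → c + 0.36(128 − c):
  R: 94 + 12.24 = 106.24 → 106
  G: 127 + 0.36 = 127.36 → 127
  B: 133 + 0.36×(128−133) = 133 − 1.8 = 131.2 → 131
rgb(106, 127, 131) = #6A7F83.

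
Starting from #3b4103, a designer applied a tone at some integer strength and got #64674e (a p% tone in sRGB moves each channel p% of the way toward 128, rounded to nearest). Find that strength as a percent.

60%

#3b4103 is rgb(59, 65, 3); #64674e is rgb(100, 103, 78).
On the B channel (widest range): 78 ≈ 3 + (p/100)(128 − 3), so p ≈ 100×(78 − 3)/(128 − 3) = 7500/125 = 60.00.
p = 60 reproduces all three channels after rounding.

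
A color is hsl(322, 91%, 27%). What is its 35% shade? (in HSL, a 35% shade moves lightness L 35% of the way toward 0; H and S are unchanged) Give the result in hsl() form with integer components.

L moves 35% from 27 toward 0: 27 − 9.45 = 17.55 → 18.
H and S are unchanged.

hsl(322, 91%, 18%)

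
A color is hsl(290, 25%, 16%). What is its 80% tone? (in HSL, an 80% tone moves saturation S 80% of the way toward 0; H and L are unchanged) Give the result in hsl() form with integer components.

hsl(290, 5%, 16%)

S moves 80% from 25 toward 0: 25 − 20 = 5 → 5.
H and L are unchanged.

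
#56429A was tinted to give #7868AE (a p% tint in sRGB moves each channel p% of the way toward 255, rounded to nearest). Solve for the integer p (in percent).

#56429A is rgb(86, 66, 154); #7868AE is rgb(120, 104, 174).
On the G channel (widest range): 104 ≈ 66 + (p/100)(255 − 66), so p ≈ 100×(104 − 66)/(255 − 66) = 3800/189 = 20.11.
p = 20 reproduces all three channels after rounding.

20%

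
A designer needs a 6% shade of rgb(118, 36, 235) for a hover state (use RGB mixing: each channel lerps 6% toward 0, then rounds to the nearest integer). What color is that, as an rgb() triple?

rgb(111, 34, 221)

Lerp each channel 6% toward 0:
  R: 118 − 7.08 = 110.92 → 111
  G: 36 − 2.16 = 33.84 → 34
  B: 235 + 0.06×(0−235) = 235 − 14.1 = 220.9 → 221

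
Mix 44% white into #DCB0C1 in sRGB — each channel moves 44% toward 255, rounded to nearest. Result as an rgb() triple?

#DCB0C1 is rgb(220, 176, 193).
Per channel, c → c + 0.44(255 − c):
  R: 220 + 15.4 = 235.4 → 235
  G: 176 + 0.44×(255−176) = 176 + 34.76 = 210.76 → 211
  B: 193 + 27.28 = 220.28 → 220

rgb(235, 211, 220)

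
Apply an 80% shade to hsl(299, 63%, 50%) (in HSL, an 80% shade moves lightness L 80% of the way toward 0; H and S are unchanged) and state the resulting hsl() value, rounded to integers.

hsl(299, 63%, 10%)

L moves 80% from 50 toward 0: 50 − 40 = 10 → 10.
H and S are unchanged.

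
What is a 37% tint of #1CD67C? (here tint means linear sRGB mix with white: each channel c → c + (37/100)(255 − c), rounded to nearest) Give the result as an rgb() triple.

#1CD67C is rgb(28, 214, 124).
Lerp each channel 37% toward 255:
  R: 28 + 83.99 = 111.99 → 112
  G: 214 + 15.17 = 229.17 → 229
  B: 124 + 0.37×(255−124) = 124 + 48.47 = 172.47 → 172

rgb(112, 229, 172)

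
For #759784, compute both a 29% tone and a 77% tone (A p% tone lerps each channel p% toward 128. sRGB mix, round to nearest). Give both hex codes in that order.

#789083, #7d8581

#759784 is rgb(117, 151, 132).
29% tone:
  R: 117 + 0.29×(128−117) = 117 + 3.19 = 120.19 → 120
  G: 151 + 0.29×(128−151) = 151 − 6.67 = 144.33 → 144
  B: 132 + 0.29×(128−132) = 132 − 1.16 = 130.84 → 131
  → #789083
77% tone:
  R: 117 + 8.47 = 125.47 → 125
  G: 151 + 0.77×(128−151) = 151 − 17.71 = 133.29 → 133
  B: 132 − 3.08 = 128.92 → 129
  → #7d8581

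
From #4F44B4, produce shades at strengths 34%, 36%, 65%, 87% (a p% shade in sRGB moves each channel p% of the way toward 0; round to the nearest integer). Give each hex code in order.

#342D77, #332C73, #1C183F, #0A0917

#4F44B4 is rgb(79, 68, 180).
34%: (79 − 26.86 = 52.14→52, 68 − 23.12 = 44.88→45, 180 − 61.2 = 118.8→119) → #342D77
36%: (79 − 28.44 = 50.56→51, 68 − 24.48 = 43.52→44, 180 − 64.8 = 115.2→115) → #332C73
65%: (79 − 51.35 = 27.65→28, 68 − 44.2 = 23.8→24, 180 − 117 = 63→63) → #1C183F
87%: (79 − 68.73 = 10.27→10, 68 − 59.16 = 8.84→9, 180 − 156.6 = 23.4→23) → #0A0917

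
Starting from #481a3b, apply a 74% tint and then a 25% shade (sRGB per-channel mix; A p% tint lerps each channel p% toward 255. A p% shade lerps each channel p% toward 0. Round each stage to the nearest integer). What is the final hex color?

#481a3b is rgb(72, 26, 59).
Lerp each channel 74% toward 255:
  R: 72 + 0.74×(255−72) = 72 + 135.42 = 207.42 → 207
  G: 26 + 0.74×(255−26) = 26 + 169.46 = 195.46 → 195
  B: 59 + 145.04 = 204.04 → 204
After the tint: rgb(207, 195, 204) = #cfc3cc.
Lerp each channel 25% toward 0:
  R: 207 − 51.75 = 155.25 → 155
  G: 195 + 0.25×(0−195) = 195 − 48.75 = 146.25 → 146
  B: 204 − 51 = 153 → 153
rgb(155, 146, 153) = #9b9299.

#9b9299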